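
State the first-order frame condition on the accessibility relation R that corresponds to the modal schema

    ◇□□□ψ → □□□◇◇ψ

∀x ∀y ∀z ((xRy ∧ xR³z) → ∃w (yR³w ∧ zR²w))

This is a Sahlqvist (Geach-type) schema ◇^1□^3ψ → □^3◇^2ψ.
First-order correspondent: ∀x ∀y ∀z ((xRy ∧ xR³z) → ∃w (yR³w ∧ zR²w)).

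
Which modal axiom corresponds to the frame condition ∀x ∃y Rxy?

□p → ◇p

This is seriality; the standard corresponding axiom is D: □p → ◇p.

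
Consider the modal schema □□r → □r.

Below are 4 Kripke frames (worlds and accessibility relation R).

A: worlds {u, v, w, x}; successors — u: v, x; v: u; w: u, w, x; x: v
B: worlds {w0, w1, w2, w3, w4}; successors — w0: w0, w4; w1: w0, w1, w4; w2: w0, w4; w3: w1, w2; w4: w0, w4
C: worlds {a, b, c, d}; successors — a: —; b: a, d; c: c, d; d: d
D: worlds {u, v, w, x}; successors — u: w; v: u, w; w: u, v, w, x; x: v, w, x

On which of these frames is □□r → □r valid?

D

Frame correspondent (Sahlqvist): ∀x ∀y (Rxy → ∃z (Rxz ∧ Rzy)) — i.e. density.
A: fails — Rvu but no z with Rvz and Rzu.
B: fails — Rw3w2 but no z with Rw3z and Rzw2.
C: fails — Rba but no z with Rbz and Rza.
D: holds.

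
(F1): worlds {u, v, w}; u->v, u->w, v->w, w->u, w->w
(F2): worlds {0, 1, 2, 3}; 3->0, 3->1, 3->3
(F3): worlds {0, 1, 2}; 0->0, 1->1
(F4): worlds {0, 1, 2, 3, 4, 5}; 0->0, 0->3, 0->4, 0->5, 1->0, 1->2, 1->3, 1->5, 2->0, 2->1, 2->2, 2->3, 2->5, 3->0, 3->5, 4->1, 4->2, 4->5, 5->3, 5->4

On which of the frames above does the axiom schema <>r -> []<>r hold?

Frame correspondent (Sahlqvist): forall x forall y forall z (Rxy & Rxz -> Ryz) — i.e. the Euclidean property.
(F1): fails — Ruv and Ruv but not Rvv.
(F2): fails — R30 and R33 but not R03.
(F3): holds.
(F4): fails — R03 and R03 but not R33.
Valid on: (F3).

(F3)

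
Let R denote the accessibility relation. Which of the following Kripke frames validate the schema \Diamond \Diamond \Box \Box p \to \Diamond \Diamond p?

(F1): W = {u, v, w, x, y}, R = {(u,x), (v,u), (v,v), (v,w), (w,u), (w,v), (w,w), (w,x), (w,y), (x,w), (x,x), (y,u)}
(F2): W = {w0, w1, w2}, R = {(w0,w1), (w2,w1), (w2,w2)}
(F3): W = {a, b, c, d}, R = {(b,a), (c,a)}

Frame correspondent (Sahlqvist): \forall x \forall y (x R^2 y \to \exists w (y R^2 w \wedge x R^2 w)) — i.e. a generalized confluence (Geach) condition.
(F1): holds.
(F2): fails — w2R²w1 but no w with w1R²w and w2R²w.
(F3): holds.

(F1), (F3)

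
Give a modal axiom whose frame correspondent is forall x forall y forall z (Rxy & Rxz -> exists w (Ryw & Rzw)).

◇□ψ → □◇ψ

A defining formula is ◇□ψ → □◇ψ (the .2 axiom).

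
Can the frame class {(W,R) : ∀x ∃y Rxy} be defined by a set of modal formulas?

The condition is seriality. A defining modal formula is □p → ◇p.
Suppose □p→◇p is valid. At any x set V(p)=W. Then □p at x, so ◇p at x, so x has a successor.

Yes — defined by □p → ◇p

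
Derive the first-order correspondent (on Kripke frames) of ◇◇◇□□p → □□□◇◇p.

This is a Sahlqvist (Geach-type) schema ◇^3□^2p → □^3◇^2p.
Minimal-valuation argument: fix x; take any y with xR^3y and any z with xR^3z. Set V(p) to the set of worlds R-reachable from y in exactly 2 steps. Then □^2p holds at y, so the antecedent holds at x; validity forces ◇^2p at z, giving a w with zR^2w and yR^2w.
First-order correspondent: ∀x ∀y ∀z ((xR³y ∧ xR³z) → ∃w (yR²w ∧ zR²w)).

∀x ∀y ∀z ((xR³y ∧ xR³z) → ∃w (yR²w ∧ zR²w))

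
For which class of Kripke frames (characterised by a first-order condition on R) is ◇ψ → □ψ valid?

This schema is the CD axiom.
It corresponds to partial functionality: ∀x ∀y ∀z (Rxy ∧ Rxz → y = z).

partial functionality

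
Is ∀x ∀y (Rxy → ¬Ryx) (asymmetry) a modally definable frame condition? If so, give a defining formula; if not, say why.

Modal frame validity is preserved under surjective bounded morphisms.
The 5-cycle (worlds a,b,c,d,e with a→b→c→d→e→a) is asymmetric. Mapping every world to a single reflexive point • is a surjective bounded morphism, and the reflexive point is not asymmetric (R•• but asymmetry requires ¬R••).
So no modal formula (or set of formulas) defines exactly the asymmetric frames.

No — not modally definable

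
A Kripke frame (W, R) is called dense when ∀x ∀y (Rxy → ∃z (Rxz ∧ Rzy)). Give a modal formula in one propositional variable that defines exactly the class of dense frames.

□□p → □p

This is density; the standard corresponding axiom is C4: □□p → □p.
Suppose □□p→□p is valid. Take Rxy and set V(p)={w : xR²w}. Then □□p at x, so □p at x, so p at y, i.e. ∃z(Rxz∧Rzy).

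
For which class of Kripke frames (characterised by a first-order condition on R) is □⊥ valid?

emptiness of R

This schema is the Ver axiom.
Its frame correspondent is emptiness of R — ∀x ∀y ¬Rxy.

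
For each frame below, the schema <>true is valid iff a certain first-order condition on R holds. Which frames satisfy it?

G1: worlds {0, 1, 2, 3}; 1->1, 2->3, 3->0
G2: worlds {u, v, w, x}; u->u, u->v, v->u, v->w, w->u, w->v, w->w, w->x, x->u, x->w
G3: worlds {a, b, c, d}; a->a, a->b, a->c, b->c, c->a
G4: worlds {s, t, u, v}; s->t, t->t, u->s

G2

The schema corresponds to seriality: forall x exists y Rxy.
G1: fails — world 0 has no successor.
G2: condition met.
G3: fails — world d has no successor.
G4: fails — world v has no successor.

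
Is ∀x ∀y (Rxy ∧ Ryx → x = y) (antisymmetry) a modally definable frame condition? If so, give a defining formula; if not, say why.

Not definable by any modal formula

Modal frame validity is preserved under surjective bounded morphisms.
The 6-cycle (worlds s,t,u,v,w,x with s→t→u→v→w→x→s) is antisymmetric. Sending even-indexed worlds to s and odd-indexed worlds to t is a surjective bounded morphism onto the two-world frame with s↔t, which is not antisymmetric.
So no modal formula (or set of formulas) defines exactly the antisymmetric frames.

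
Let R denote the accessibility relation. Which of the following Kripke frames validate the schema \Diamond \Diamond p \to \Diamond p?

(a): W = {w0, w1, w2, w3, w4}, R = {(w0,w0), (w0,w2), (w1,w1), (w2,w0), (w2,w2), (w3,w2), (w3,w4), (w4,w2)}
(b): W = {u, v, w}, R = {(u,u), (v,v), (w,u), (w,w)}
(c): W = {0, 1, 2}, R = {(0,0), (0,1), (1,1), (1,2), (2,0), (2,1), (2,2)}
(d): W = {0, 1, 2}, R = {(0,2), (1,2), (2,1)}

(b)

The schema corresponds to transitivity: \forall x \forall y \forall z (Rxy \wedge Ryz \to Rxz).
(a): fails — Rw3w2 and Rw2w0 but not Rw3w0.
(b): satisfies the condition.
(c): fails — R12 and R20 but not R10.
(d): fails — R12 and R21 but not R11.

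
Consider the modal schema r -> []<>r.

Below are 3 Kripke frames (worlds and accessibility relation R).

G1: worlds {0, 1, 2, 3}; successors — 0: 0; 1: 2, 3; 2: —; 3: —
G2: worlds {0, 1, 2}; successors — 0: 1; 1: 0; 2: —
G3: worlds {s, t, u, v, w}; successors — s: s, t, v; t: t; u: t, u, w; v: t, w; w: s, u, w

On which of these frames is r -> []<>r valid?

G2

The schema corresponds to symmetry: forall x forall y (Rxy -> Ryx).
G1: fails — R12 but not R21.
G2: holds.
G3: fails — Rut but not Rtu.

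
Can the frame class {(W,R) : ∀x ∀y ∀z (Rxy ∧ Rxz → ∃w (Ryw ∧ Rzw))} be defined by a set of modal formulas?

The condition is convergence. A defining modal formula is ◇□p → □◇p.
Suppose ◇□p→□◇p is valid. Take Rxy, Rxz and set V(p)={w : Ryw}. Then □p at y so ◇□p at x, so □◇p at x, so ◇p at z, giving w with Rzw and Ryw.

Definable; ◇□p → □◇p defines it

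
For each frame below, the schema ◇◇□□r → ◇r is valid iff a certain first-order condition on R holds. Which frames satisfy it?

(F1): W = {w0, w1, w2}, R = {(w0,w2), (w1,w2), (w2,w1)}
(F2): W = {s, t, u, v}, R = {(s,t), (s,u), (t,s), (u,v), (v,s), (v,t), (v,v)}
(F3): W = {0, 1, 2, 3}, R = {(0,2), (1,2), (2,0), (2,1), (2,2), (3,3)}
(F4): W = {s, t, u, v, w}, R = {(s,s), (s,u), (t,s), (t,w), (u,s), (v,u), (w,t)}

This is the axiom for a generalized confluence (Geach) condition; its first-order frame correspondent is ∀x ∀y (xR²y → ∃w (yR²w ∧ xRw)).
(F1): fails — w0R²w1 but no w with w1R²w and w0Rw.
(F2): fails — sR²s but no w with sR²w and sRw.
(F3): condition met.
(F4): fails — wR²s but no w* with sR²w* and wRw*.

(F3)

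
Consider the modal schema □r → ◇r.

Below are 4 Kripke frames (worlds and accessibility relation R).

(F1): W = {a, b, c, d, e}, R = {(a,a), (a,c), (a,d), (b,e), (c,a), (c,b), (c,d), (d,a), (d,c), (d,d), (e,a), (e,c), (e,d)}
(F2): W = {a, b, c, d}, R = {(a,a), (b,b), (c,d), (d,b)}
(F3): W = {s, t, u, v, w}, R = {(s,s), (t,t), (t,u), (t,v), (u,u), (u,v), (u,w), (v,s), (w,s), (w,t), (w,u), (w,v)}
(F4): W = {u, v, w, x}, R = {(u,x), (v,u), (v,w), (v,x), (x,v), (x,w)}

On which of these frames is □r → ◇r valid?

(F1), (F2), (F3)

Frame correspondent (Sahlqvist): ∀x ∃y Rxy — i.e. seriality.
(F1): condition met.
(F2): condition met.
(F3): condition met.
(F4): fails — world w has no successor.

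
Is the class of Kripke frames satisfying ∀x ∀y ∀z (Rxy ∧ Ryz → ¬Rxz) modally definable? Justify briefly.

Any modally definable frame class is closed under surjective bounded morphisms.
The 7-cycle (worlds 0,1,2,3,4,5,6 with 0→1→2→3→4→5→6→0) is intransitive. Mapping every world to a single reflexive point • is a surjective bounded morphism; the reflexive point is not intransitive (R••∧R•• but R••).
So the class is not modally definable.

No — not modally definable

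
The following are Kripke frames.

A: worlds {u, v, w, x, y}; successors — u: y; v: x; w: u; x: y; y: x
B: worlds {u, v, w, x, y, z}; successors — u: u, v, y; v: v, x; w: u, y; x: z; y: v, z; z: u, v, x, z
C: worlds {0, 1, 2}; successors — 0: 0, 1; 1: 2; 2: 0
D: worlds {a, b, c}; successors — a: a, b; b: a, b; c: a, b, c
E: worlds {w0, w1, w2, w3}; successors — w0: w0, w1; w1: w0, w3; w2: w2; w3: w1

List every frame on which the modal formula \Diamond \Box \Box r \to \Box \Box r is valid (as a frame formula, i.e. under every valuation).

none

Frame correspondent (Sahlqvist): \forall x \forall y \forall z ((xRy \wedge x R^2 z) \to \exists w (y R^2 w \wedge z = w)) — i.e. a generalized confluence (Geach) condition.
A: fails — uRy, uR²x but no t with yR²t and x=t.
B: fails — uRv, uR²u but no t with vR²t and u=t.
C: fails — 0R1, 0R²1 but no w with 1R²w and 1=w.
D: fails — cRa, cR²c but no w with aR²w and c=w.
E: fails — w0Rw1, w0R²w3 but no w with w1R²w and w3=w.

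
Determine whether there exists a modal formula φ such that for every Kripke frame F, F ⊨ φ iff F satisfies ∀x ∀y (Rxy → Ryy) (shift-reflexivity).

Yes — defined by □(□r → r)

The condition is shift-reflexivity. A defining modal formula is □(□r → r).
Suppose □(□r→r) is valid. Take Rxy and set V(r)={w : Ryw}. Then at y, □r holds; since □(□r→r) at x, □r→r at y, so r at y, i.e. Ryy.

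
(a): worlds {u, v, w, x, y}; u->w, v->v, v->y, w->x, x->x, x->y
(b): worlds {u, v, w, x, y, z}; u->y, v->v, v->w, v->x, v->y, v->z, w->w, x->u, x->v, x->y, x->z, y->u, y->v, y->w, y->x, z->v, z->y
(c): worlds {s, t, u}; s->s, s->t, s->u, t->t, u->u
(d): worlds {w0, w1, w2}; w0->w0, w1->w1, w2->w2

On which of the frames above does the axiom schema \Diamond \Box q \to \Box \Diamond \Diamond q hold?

Frame correspondent (Sahlqvist): \forall x \forall y \forall z ((xRy \wedge xRz) \to \exists w (yRw \wedge z R^2 w)) — i.e. a generalized confluence (Geach) condition.
(a): fails — vRv, vRy but no t with vRt and yR²t.
(b): fails — vRx, vRw but no t with xRt and wR²t.
(c): fails — sRt, sRu but no w with tRw and uR²w.
(d): holds.
Valid on: (d).

(d)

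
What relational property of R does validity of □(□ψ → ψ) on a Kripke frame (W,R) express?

Suppose □(□ψ→ψ) is valid. Take Rxy and set V(ψ)={w : Ryw}. Then at y, □ψ holds; since □(□ψ→ψ) at x, □ψ→ψ at y, so ψ at y, i.e. Ryy.

shift-reflexivity: ∀x ∀y (Rxy → Ryy)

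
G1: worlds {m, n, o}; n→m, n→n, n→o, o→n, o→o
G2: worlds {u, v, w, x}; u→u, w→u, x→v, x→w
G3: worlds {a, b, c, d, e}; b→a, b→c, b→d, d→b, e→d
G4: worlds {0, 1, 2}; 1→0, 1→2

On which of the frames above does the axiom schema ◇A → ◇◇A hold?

G1

The schema corresponds to a generalized confluence (Geach) condition: ∀x ∀y (xRy → ∃w (y = w ∧ xR²w)).
G1: satisfies the condition.
G2: fails — xRv but no t with v=t and xR²t.
G3: fails — bRa but no w with a=w and bR²w.
G4: fails — 1R0 but no w with 0=w and 1R²w.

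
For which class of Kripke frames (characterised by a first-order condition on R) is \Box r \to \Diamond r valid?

This schema is the D axiom.
It corresponds to seriality: \forall x \exists y Rxy.

seriality: \forall x \exists y Rxy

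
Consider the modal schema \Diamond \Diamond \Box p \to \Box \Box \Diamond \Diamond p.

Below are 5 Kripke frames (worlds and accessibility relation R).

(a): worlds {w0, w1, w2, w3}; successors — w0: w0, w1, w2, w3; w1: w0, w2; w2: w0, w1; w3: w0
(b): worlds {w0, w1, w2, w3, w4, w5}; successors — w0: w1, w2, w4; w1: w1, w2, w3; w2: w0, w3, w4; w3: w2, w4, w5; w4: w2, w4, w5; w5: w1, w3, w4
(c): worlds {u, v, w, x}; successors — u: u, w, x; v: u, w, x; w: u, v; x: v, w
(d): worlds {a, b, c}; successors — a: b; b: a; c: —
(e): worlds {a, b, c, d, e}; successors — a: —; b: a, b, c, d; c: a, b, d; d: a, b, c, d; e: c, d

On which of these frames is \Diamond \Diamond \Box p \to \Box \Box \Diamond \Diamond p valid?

The schema corresponds to a generalized confluence (Geach) condition: \forall x \forall y \forall z ((x R^2 y \wedge x R^2 z) \to \exists w (yRw \wedge z R^2 w)).
(a): holds.
(b): holds.
(c): holds.
(d): fails — aR²a, aR²a but no w with aRw and aR²w.
(e): fails — bR²a, bR²a but no w with aRw and aR²w.

(a), (b), (c)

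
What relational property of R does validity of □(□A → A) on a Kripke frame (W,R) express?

Shift-reflexivity

This is the T□ axiom.
Its frame correspondent is shift-reflexivity — ∀x ∀y (Rxy → Ryy).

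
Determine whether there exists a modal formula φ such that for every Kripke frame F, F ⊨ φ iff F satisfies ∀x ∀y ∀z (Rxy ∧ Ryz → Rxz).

Definable; □q → □□q defines it

This is a Sahlqvist condition; the 4 axiom □q → □□q defines it.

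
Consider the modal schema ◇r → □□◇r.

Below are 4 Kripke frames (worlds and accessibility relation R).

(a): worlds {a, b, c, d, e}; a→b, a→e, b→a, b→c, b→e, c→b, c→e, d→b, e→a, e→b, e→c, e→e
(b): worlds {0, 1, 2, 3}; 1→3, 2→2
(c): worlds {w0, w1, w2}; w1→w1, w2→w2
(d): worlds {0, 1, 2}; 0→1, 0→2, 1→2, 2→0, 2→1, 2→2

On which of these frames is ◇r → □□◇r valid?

(b), (c)

Frame correspondent (Sahlqvist): ∀x ∀y ∀z ((xRy ∧ xR²z) → ∃w (y = w ∧ zRw)) — i.e. a generalized confluence (Geach) condition.
(a): fails — aRb, aR²b but no w with b=w and bRw.
(b): holds.
(c): holds.
(d): fails — 0R1, 0R²1 but no w with 1=w and 1Rw.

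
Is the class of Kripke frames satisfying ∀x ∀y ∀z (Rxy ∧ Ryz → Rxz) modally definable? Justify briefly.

Yes, by □q → □□q

Yes: it is transitivity, defined by the 4 schema □q → □□q.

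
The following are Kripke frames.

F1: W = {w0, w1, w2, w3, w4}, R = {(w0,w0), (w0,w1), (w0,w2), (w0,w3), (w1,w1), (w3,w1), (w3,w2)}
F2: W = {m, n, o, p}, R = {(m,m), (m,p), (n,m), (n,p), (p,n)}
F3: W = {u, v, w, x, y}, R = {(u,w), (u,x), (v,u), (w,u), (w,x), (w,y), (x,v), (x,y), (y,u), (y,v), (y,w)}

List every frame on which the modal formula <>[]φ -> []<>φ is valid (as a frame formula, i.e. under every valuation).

none

The schema corresponds to convergence: forall x forall y forall z (Rxy & Rxz -> exists w (Ryw & Rzw)).
F1: fails — Rw0w1 and Rw0w2 but w1 and w2 have no common successor.
F2: fails — Rmm and Rmp but m and p have no common successor.
F3: fails — Rwu and Rwx but u and x have no common successor.
Valid on no frame.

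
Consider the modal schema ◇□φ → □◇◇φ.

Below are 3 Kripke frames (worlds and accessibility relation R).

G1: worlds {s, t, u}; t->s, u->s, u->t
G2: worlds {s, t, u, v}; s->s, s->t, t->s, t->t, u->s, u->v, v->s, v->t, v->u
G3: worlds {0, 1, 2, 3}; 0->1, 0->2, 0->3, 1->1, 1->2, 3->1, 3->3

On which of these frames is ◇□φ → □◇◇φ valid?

G2

Frame correspondent (Sahlqvist): ∀x ∀y ∀z ((xRy ∧ xRz) → ∃w (yRw ∧ zR²w)) — i.e. a generalized confluence (Geach) condition.
G1: fails — tRs, tRs but no w with sRw and sR²w.
G2: condition met.
G3: fails — 0R1, 0R2 but no w with 1Rw and 2R²w.
Valid on: G2.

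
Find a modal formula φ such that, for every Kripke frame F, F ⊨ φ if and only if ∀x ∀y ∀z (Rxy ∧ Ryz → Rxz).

□q → □□q

A defining formula is □q → □□q (the 4 axiom).
Suppose □q→□□q is valid. Take Rxy, Ryz and set V(q)={w : Rxw}. Then □q at x, so □□q at x, so □q at y, so q at z, i.e. Rxz.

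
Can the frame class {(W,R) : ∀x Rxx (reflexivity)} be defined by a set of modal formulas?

Yes: it is reflexivity, defined by the T schema □p → p.

Definable; □p → p defines it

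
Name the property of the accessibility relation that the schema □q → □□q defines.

Suppose □q→□□q is valid. Take Rxy, Ryz and set V(q)={w : Rxw}. Then □q at x, so □□q at x, so □q at y, so q at z, i.e. Rxz.

Transitivity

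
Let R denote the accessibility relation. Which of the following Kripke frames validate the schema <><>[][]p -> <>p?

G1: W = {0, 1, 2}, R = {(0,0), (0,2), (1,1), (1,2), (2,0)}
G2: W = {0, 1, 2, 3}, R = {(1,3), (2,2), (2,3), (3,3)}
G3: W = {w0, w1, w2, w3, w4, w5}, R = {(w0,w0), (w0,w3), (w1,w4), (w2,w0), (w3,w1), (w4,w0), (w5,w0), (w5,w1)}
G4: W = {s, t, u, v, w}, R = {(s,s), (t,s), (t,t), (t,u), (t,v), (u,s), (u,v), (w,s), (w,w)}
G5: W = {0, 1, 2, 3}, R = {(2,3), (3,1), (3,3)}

G1, G2

Frame correspondent (Sahlqvist): forall x forall y (x R^2 y -> exists w (y R^2 w & xRw)) — i.e. a generalized confluence (Geach) condition.
G1: satisfies the condition.
G2: satisfies the condition.
G3: fails — w0R²w3 but no w with w3R²w and w0Rw.
G4: fails — tR²v but no w* with vR²w* and tRw*.
G5: fails — 2R²1 but no w with 1R²w and 2Rw.
Valid on: G1, G2.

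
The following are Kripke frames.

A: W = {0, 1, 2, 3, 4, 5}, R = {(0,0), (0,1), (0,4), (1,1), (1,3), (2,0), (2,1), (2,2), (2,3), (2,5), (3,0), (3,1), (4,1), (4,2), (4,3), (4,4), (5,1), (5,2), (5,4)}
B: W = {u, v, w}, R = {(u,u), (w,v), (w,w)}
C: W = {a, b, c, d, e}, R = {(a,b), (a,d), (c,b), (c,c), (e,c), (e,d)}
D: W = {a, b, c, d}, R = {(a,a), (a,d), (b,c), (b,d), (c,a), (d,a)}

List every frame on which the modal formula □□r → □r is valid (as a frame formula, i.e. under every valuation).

A, B

The schema corresponds to density: ∀x ∀y (Rxy → ∃z (Rxz ∧ Rzy)).
A: condition met.
B: condition met.
C: fails — Rab but no z with Raz and Rzb.
D: fails — Rbc but no z with Rbz and Rzc.
Valid on: A, B.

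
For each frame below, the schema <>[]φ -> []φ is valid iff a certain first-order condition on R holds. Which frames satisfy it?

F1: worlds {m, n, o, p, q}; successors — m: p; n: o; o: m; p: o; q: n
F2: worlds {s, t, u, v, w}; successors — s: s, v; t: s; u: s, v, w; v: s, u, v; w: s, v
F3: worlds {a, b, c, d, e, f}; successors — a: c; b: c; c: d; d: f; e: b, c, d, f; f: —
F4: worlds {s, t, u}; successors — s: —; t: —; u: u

This is the axiom for the Euclidean property; its first-order frame correspondent is forall x forall y forall z (Rxy & Rxz -> Ryz).
F1: fails — Rmp and Rmp but not Rpp.
F2: fails — Ruv and Ruw but not Rvw.
F3: fails — Rac and Rac but not Rcc.
F4: holds.

F4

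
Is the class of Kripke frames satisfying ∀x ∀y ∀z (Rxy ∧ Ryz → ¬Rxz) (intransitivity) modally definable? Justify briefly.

Not modally definable

Modal frame validity is preserved under surjective bounded morphisms.
The 5-cycle (worlds a,b,c,d,e with a→b→c→d→e→a) is intransitive. Mapping every world to a single reflexive point • is a surjective bounded morphism; the reflexive point is not intransitive (R••∧R•• but R••).
So the class is not modally definable.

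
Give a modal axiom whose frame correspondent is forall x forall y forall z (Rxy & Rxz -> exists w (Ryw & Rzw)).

◇□r → □◇r

The condition is convergence. The .2 schema ◇□r → □◇r defines it.
Suppose ◇□r→□◇r is valid. Take Rxy, Rxz and set V(r)={w : Ryw}. Then □r at y so ◇□r at x, so □◇r at x, so ◇r at z, giving w with Rzw and Ryw.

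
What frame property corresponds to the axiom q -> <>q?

This is frame-equivalent to □q → q (substitute ¬q for q and contrapose).
Suppose □q→q is valid. At any x set V(q)={w : Rxw}. Then □q holds at x, so q holds at x, i.e. Rxx.
The converse is a direct semantic check.
Frame condition: forall x Rxx.

reflexivity: forall x Rxx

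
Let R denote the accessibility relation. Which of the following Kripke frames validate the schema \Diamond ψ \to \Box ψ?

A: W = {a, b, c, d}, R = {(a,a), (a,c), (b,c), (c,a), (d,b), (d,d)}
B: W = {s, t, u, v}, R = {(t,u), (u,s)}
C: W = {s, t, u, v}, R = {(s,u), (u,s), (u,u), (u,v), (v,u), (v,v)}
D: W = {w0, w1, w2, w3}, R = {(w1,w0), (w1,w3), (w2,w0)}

The schema corresponds to partial functionality: \forall x \forall y \forall z (Rxy \wedge Rxz \to y = z).
A: fails — a sees both a and c.
B: condition met.
C: fails — u sees both s and u.
D: fails — w1 sees both w0 and w3.

B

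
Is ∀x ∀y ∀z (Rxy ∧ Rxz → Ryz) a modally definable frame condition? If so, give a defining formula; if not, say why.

This is a Sahlqvist condition; the 5 axiom ◇p → □◇p defines it.
Suppose ◇p→□◇p is valid. Take Rxy, Rxz and set V(p)={y}. Then ◇p at x, so □◇p at x, so ◇p at z, so some w with Rzw has p; w=y, i.e. Rzy. By symmetry of the argument, Ryz.

Yes — defined by ◇p → □◇p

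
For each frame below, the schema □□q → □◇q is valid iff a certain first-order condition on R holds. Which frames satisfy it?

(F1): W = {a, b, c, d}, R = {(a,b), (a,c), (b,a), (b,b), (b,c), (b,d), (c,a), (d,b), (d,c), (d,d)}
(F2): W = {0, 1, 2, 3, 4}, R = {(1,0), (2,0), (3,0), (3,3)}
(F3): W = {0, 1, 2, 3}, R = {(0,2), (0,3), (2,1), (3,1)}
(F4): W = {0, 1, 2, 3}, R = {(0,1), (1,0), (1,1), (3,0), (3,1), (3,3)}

The schema corresponds to a generalized confluence (Geach) condition: ∀x ∀z (xRz → ∃w (xR²w ∧ zRw)).
(F1): holds.
(F2): fails — 1R0 but no w with 1R²w and 0Rw.
(F3): fails — 2R1 but no w with 2R²w and 1Rw.
(F4): holds.

(F1), (F4)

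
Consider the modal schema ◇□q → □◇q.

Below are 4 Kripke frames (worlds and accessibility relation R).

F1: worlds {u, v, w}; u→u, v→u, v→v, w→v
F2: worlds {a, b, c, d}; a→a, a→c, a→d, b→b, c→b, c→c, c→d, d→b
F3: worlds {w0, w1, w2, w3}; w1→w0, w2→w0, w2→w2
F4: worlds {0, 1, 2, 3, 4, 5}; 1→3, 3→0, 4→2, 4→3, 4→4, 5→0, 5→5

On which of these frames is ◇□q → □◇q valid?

Frame correspondent (Sahlqvist): ∀x ∀y ∀z (Rxy ∧ Rxz → ∃w (Ryw ∧ Rzw)) — i.e. convergence.
F1: condition met.
F2: fails — Raa and Rad but a and d have no common successor.
F3: fails — Rw1w0 and Rw1w0 but w0 and w0 have no common successor.
F4: fails — R30 and R30 but 0 and 0 have no common successor.

F1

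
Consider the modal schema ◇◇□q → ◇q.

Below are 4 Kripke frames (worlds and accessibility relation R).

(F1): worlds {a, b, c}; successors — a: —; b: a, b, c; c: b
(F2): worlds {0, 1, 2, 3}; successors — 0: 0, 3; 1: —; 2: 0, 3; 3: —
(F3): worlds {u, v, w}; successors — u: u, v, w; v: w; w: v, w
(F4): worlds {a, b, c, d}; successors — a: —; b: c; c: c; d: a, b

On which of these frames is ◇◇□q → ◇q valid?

(F3)

The schema corresponds to a generalized confluence (Geach) condition: ∀x ∀y (xR²y → ∃w (yRw ∧ xRw)).
(F1): fails — bR²a but no w with aRw and bRw.
(F2): fails — 0R²3 but no w with 3Rw and 0Rw.
(F3): holds.
(F4): fails — dR²c but no w with cRw and dRw.
Valid on: (F3).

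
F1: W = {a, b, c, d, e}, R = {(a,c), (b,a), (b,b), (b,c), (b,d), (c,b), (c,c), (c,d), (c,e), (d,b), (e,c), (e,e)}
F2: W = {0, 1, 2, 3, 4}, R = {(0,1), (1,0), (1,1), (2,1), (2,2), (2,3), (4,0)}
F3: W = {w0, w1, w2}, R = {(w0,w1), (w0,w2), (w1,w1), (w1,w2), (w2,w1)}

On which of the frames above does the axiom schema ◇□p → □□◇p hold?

F3

Frame correspondent (Sahlqvist): ∀x ∀y ∀z ((xRy ∧ xR²z) → ∃w (yRw ∧ zRw)) — i.e. a generalized confluence (Geach) condition.
F1: fails — bRa, bR²d but no w with aRw and dRw.
F2: fails — 2R1, 2R²3 but no w with 1Rw and 3Rw.
F3: ✓.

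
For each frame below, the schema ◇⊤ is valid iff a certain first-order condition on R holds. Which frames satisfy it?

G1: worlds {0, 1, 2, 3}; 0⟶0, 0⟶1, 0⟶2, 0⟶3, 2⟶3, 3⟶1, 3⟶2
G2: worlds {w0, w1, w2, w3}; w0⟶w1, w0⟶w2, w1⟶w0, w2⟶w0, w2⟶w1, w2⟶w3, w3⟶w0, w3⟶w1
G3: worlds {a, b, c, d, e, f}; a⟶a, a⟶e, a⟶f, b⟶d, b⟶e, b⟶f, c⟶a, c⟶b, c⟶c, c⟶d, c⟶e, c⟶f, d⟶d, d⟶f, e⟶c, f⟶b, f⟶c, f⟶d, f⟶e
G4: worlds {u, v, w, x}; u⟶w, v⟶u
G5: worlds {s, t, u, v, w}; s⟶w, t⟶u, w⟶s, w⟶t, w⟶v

The schema corresponds to seriality: ∀x ∃y Rxy.
G1: fails — world 1 has no successor.
G2: satisfies the condition.
G3: satisfies the condition.
G4: fails — world w has no successor.
G5: fails — world u has no successor.

G2, G3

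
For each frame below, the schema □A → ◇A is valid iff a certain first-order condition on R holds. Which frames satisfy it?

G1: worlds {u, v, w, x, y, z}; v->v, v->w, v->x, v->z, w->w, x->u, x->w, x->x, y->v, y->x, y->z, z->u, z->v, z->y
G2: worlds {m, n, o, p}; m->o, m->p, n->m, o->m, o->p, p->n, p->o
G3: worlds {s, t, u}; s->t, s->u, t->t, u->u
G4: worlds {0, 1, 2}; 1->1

G2, G3

Frame correspondent (Sahlqvist): ∀x ∃y Rxy — i.e. seriality.
G1: fails — world u has no successor.
G2: holds.
G3: holds.
G4: fails — world 0 has no successor.
Valid on: G2, G3.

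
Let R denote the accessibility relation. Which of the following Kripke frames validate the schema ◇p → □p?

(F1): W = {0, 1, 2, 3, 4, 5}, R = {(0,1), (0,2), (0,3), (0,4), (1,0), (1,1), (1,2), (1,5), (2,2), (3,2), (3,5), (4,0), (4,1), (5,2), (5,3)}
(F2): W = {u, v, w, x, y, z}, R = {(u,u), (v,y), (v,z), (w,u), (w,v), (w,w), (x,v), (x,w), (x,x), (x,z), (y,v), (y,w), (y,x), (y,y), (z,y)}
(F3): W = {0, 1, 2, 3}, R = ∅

(F3)

Frame correspondent (Sahlqvist): ∀x ∀y ∀z (Rxy ∧ Rxz → y = z) — i.e. partial functionality.
(F1): fails — 0 sees both 1 and 2.
(F2): fails — v sees both y and z.
(F3): condition met.
Valid on: (F3).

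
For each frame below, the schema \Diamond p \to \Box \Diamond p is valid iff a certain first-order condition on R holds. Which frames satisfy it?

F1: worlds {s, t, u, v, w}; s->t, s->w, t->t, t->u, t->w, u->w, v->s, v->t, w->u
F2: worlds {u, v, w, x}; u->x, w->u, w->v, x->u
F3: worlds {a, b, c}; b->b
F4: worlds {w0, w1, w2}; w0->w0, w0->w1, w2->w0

Frame correspondent (Sahlqvist): \forall x \forall y \forall z (Rxy \wedge Rxz \to Ryz) — i.e. the Euclidean property.
F1: fails — Rsw and Rsw but not Rww.
F2: fails — Rux and Rux but not Rxx.
F3: ✓.
F4: fails — Rw0w1 and Rw0w1 but not Rw1w1.

F3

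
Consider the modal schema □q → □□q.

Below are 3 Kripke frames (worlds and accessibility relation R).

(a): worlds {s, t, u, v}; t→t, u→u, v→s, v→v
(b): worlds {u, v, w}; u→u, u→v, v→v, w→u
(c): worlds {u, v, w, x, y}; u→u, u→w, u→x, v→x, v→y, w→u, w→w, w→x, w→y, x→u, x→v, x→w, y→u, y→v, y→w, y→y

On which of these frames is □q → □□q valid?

Frame correspondent (Sahlqvist): ∀x ∀y ∀z (Rxy ∧ Ryz → Rxz) — i.e. transitivity.
(a): satisfies the condition.
(b): fails — Rwu and Ruv but not Rwv.
(c): fails — Rxw and Rwx but not Rxx.

(a)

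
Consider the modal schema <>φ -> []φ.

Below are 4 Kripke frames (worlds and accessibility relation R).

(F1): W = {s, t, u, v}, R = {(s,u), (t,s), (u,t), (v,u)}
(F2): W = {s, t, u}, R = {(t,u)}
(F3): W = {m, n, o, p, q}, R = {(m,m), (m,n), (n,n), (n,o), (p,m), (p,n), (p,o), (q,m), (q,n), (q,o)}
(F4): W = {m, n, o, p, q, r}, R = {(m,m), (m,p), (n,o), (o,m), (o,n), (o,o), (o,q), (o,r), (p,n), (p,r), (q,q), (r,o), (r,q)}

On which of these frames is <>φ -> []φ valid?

The schema corresponds to partial functionality: forall x forall y forall z (Rxy & Rxz -> y = z).
(F1): satisfies the condition.
(F2): satisfies the condition.
(F3): fails — m sees both m and n.
(F4): fails — m sees both m and p.
Valid on: (F1), (F2).

(F1), (F2)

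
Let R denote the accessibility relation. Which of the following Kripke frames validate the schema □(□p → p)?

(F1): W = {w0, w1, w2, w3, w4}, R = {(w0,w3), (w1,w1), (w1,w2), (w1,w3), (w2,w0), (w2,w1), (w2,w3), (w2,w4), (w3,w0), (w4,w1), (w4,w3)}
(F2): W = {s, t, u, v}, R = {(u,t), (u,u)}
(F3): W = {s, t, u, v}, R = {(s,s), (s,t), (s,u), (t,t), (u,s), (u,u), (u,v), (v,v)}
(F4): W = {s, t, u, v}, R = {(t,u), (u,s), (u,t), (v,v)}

The schema corresponds to shift-reflexivity: ∀x ∀y (Rxy → Ryy).
(F1): fails — Rw1w2 but not Rw2w2.
(F2): fails — Rut but not Rtt.
(F3): holds.
(F4): fails — Rus but not Rss.
Valid on: (F3).

(F3)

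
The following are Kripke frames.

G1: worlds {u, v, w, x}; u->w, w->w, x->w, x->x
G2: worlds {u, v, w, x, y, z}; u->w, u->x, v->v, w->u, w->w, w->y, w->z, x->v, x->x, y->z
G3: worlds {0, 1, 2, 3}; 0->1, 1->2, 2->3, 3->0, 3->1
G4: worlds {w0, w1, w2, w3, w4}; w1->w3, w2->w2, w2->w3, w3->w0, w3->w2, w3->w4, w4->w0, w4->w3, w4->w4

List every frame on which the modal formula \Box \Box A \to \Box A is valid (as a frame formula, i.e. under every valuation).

G1

Frame correspondent (Sahlqvist): \forall x \forall y (Rxy \to \exists z (Rxz \wedge Rzy)) — i.e. density.
G1: condition met.
G2: fails — Ryz but no t with Ryt and Rtz.
G3: fails — R12 but no z with R1z and Rz2.
G4: fails — Rw1w3 but no z with Rw1z and Rzw3.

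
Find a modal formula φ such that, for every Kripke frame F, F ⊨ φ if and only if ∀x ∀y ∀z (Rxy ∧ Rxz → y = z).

A defining formula is ◇p → □p (the CD axiom).
Suppose ◇p→□p is valid. Take Rxy, Rxz and set V(p)={y}. Then ◇p at x, so □p at x, so p at z, i.e. z=y.

◇p → □p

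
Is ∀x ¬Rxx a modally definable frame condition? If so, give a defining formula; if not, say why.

No — not modally definable

Modal frame validity is preserved under surjective bounded morphisms.
The 3-cycle (worlds s,t,u with s→t→u→s) is irreflexive, and the map sending every world to a single reflexive point • is a surjective bounded morphism (forth: every edge maps to (•,•); back: every world has a successor). So any modal formula valid on the 3-cycle is also valid on the reflexive point, which is not irreflexive.
So no modal formula (or set of formulas) defines exactly the irreflexive frames.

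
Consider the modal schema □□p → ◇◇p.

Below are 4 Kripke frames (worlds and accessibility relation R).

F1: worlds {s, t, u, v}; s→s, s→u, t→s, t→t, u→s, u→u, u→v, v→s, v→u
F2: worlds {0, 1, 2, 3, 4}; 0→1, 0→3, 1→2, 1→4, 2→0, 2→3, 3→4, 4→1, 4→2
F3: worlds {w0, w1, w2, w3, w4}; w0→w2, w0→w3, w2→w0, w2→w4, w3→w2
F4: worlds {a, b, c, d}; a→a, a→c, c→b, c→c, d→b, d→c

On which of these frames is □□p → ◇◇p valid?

F1, F2

Frame correspondent (Sahlqvist): ∀x ∃w (xR²w ∧ xR²w) — i.e. a generalized confluence (Geach) condition.
F1: ✓.
F2: ✓.
F3: fails — at w1 but no w with w1R²w and w1R²w.
F4: fails — at b but no w with bR²w and bR²w.
Valid on: F1, F2.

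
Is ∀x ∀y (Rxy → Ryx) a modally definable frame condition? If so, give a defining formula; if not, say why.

This is a Sahlqvist condition; the B axiom r → □◇r defines it.

Definable; r → □◇r defines it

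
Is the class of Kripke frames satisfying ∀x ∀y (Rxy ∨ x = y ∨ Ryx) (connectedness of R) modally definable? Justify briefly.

Not modally definable

Any modally definable frame class is closed under disjoint unions.
Take 2 disjoint single-world reflexive frames: each is trivially connected, but their disjoint union has 2 worlds with no edge between distinct components, so it is not connected.
So the class is not modally definable.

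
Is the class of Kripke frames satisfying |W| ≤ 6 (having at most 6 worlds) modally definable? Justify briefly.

If a class were modally definable it would be closed under disjoint unions (Goldblatt–Thomason).
Any modal formula valid on each of 7 disjoint one-world frames is valid on their disjoint union (validity is preserved under disjoint unions). Each one-world frame has |W|=1≤6, but the union has |W|=7.
Hence having at most 6 worlds is not modally definable.

Not definable by any modal formula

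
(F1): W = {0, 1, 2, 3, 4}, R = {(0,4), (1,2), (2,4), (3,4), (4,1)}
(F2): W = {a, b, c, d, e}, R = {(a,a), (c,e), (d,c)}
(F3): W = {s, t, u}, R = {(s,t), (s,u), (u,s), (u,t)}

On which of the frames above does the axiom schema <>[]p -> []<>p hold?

Frame correspondent (Sahlqvist): forall x forall y forall z (Rxy & Rxz -> exists w (Ryw & Rzw)) — i.e. convergence.
(F1): satisfies the condition.
(F2): fails — Rce and Rce but e and e have no common successor.
(F3): fails — Rsu and Rst but u and t have no common successor.
Valid on: (F1).

(F1)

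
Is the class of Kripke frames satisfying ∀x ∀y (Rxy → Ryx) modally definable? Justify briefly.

Yes, by r → □◇r

This is a Sahlqvist condition; the B axiom r → □◇r defines it.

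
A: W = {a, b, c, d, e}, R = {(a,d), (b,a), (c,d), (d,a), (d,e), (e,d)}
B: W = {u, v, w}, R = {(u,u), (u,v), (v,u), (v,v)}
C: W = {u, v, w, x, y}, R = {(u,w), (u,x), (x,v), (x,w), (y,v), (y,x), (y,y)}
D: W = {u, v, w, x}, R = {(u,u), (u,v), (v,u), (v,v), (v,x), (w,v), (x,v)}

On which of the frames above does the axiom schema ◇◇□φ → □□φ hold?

This is the axiom for a generalized confluence (Geach) condition; its first-order frame correspondent is ∀x ∀y ∀z ((xR²y ∧ xR²z) → ∃w (yRw ∧ z = w)).
A: fails — aR²a, aR²a but no w with aRw and a=w.
B: satisfies the condition.
C: fails — uR²v, uR²v but no t with vRt and v=t.
D: fails — uR²u, uR²x but no t with uRt and x=t.

B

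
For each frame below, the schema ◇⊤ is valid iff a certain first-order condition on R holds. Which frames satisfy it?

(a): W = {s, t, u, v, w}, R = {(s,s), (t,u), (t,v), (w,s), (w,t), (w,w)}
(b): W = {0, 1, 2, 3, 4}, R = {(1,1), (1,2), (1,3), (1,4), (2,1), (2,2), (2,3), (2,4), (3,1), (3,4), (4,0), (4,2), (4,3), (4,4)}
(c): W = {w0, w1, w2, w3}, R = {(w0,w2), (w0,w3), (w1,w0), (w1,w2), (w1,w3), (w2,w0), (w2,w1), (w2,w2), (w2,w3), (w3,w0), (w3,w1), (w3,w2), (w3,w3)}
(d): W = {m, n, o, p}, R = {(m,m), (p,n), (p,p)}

(c)

The schema corresponds to seriality: ∀x ∃y Rxy.
(a): fails — world u has no successor.
(b): fails — world 0 has no successor.
(c): ✓.
(d): fails — world n has no successor.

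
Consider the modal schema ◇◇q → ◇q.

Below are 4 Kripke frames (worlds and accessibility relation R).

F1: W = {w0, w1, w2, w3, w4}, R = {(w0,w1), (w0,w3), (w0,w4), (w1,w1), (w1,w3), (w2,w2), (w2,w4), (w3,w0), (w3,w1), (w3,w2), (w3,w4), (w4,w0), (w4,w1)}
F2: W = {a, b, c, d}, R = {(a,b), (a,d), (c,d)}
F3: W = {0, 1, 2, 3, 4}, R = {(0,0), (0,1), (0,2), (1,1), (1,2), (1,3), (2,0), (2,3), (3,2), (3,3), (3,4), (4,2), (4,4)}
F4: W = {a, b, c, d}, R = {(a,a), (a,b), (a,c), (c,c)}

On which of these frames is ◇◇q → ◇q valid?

F2, F4

This is the axiom for transitivity; its first-order frame correspondent is ∀x ∀y ∀z (Rxy ∧ Ryz → Rxz).
F1: fails — Rw0w4 and Rw4w0 but not Rw0w0.
F2: holds.
F3: fails — R32 and R20 but not R30.
F4: holds.
Valid on: F2, F4.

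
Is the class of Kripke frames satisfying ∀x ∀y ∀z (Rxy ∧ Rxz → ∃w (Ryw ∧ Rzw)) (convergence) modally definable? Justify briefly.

Yes: it is convergence, defined by the .2 schema ◇□r → □◇r.

Definable; ◇□r → □◇r defines it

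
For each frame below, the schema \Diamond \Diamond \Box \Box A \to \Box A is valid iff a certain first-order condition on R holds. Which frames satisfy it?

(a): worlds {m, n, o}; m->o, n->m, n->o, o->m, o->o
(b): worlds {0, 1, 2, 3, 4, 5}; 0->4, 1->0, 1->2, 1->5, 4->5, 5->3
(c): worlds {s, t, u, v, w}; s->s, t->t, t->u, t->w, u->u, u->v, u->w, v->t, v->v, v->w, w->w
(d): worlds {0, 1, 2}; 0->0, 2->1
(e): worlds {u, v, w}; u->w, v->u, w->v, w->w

(a), (d)

The schema corresponds to a generalized confluence (Geach) condition: \forall x \forall y \forall z ((x R^2 y \wedge xRz) \to \exists w (y R^2 w \wedge z = w)).
(a): condition met.
(b): fails — 0R²5, 0R4 but no w with 5R²w and 4=w.
(c): fails — tR²w, tRt but no w* with wR²w* and t=w*.
(d): condition met.
(e): fails — wR²v, wRv but no t with vR²t and v=t.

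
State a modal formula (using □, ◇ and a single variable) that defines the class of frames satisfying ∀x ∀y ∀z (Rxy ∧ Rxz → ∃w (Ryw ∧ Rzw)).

◇□q → □◇q

A defining formula is ◇□q → □◇q (the .2 axiom).
Suppose ◇□q→□◇q is valid. Take Rxy, Rxz and set V(q)={w : Ryw}. Then □q at y so ◇□q at x, so □◇q at x, so ◇q at z, giving w with Rzw and Ryw.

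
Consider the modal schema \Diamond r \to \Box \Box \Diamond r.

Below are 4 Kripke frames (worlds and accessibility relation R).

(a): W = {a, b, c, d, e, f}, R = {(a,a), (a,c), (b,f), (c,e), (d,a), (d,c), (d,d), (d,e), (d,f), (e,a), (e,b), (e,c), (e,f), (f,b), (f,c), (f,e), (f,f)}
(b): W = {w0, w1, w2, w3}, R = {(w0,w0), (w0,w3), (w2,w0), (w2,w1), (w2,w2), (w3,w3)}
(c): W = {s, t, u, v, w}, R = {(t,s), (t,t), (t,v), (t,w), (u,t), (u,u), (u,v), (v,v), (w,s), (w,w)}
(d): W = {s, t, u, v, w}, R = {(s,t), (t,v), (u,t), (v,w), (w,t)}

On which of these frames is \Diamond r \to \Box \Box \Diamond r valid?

The schema corresponds to a generalized confluence (Geach) condition: \forall x \forall y \forall z ((xRy \wedge x R^2 z) \to \exists w (y = w \wedge zRw)).
(a): fails — aRa, aR²c but no w with a=w and cRw.
(b): fails — w0Rw0, w0R²w3 but no w with w0=w and w3Rw.
(c): fails — tRs, tR²s but no w* with s=w* and sRw*.
(d): fails — sRt, sR²v but no w* with t=w* and vRw*.

none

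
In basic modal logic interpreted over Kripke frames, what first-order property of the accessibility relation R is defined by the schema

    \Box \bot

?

□⊥ is valid iff no world has any successor (otherwise □⊥ fails at any world with one).
The converse is a direct semantic check.
So the correspondent is emptiness of R.

Emptiness of R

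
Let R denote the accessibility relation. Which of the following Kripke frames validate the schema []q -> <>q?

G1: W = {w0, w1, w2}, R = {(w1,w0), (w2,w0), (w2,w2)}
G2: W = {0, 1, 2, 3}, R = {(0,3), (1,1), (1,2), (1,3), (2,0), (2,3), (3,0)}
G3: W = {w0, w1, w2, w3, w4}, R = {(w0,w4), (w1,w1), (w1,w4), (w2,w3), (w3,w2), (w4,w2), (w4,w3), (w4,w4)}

The schema corresponds to seriality: forall x exists y Rxy.
G1: fails — world w0 has no successor.
G2: holds.
G3: holds.

G2, G3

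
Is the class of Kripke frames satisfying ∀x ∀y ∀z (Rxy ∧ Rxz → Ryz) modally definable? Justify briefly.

Yes — defined by ◇r → □◇r

Yes: it is the Euclidean property, defined by the 5 schema ◇r → □◇r.
Suppose ◇r→□◇r is valid. Take Rxy, Rxz and set V(r)={y}. Then ◇r at x, so □◇r at x, so ◇r at z, so some w with Rzw has r; w=y, i.e. Rzy. By symmetry of the argument, Ryz.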